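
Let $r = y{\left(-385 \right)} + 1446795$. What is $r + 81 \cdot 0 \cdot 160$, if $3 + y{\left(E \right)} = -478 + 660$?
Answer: $1446974$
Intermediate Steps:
$y{\left(E \right)} = 179$ ($y{\left(E \right)} = -3 + \left(-478 + 660\right) = -3 + 182 = 179$)
$r = 1446974$ ($r = 179 + 1446795 = 1446974$)
$r + 81 \cdot 0 \cdot 160 = 1446974 + 81 \cdot 0 \cdot 160 = 1446974 + 0 \cdot 160 = 1446974 + 0 = 1446974$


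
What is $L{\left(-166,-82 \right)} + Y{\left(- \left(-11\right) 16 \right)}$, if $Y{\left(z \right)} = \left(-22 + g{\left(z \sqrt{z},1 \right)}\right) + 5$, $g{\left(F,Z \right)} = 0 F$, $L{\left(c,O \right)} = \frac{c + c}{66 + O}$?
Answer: $\frac{15}{4} \approx 3.75$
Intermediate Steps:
$L{\left(c,O \right)} = \frac{2 c}{66 + O}$
$g{\left(F,Z \right)} = 0$
$Y{\left(z \right)} = -17$ ($Y{\left(z \right)} = \left(-22 + 0\right) + 5 = -22 + 5 = -17$)
$L{\left(-166,-82 \right)} + Y{\left(- \left(-11\right) 16 \right)} = 2 \left(-166\right) \frac{1}{66 - 82} - 17 = 2 \left(-166\right) \frac{1}{-16} - 17 = 2 \left(-166\right) \left(- \frac{1}{16}\right) - 17 = \frac{83}{4} - 17 = \frac{15}{4}$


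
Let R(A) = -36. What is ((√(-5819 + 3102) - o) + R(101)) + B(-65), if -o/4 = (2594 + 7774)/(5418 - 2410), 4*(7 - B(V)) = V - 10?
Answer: 665/188 + I*√2717 ≈ 3.5372 + 52.125*I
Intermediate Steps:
B(V) = 19/2 - V/4 (B(V) = 7 - (V - 10)/4 = 7 - (-10 + V)/4 = 7 + (5/2 - V/4) = 19/2 - V/4)
o = -648/47 (o = -4*(2594 + 7774)/(5418 - 2410) = -41472/3008 = -4*162/47 = -648/47 ≈ -13.787)
((√(-5819 + 3102) - o) + R(101)) + B(-65) = ((√(-5819 + 3102) - 1*(-648/47)) - 36) + (19/2 - ¼*(-65)) = ((√(-2717) + 648/47) - 36) + (19/2 + 65/4) = ((I*√2717 + 648/47) - 36) + 103/4 = ((648/47 + I*√2717) - 36) + 103/4 = (-1044/47 + I*√2717) + 103/4 = 665/188 + I*√2717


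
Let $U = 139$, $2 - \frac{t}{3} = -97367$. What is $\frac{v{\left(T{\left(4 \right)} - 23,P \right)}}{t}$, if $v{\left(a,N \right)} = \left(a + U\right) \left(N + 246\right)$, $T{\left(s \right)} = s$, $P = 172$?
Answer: $\frac{16720}{97369} \approx 0.17172$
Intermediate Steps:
$t = 292107$ ($t = 6 - -292101 = 6 + 292101 = 292107$)
$v{\left(a,N \right)} = \left(139 + a\right) \left(246 + N\right)$ ($v{\left(a,N \right)} = \left(a + 139\right) \left(N + 246\right) = \left(139 + a\right) \left(246 + N\right)$)
$\frac{v{\left(T{\left(4 \right)} - 23,P \right)}}{t} = \frac{34194 + 139 \cdot 172 + 246 \left(4 - 23\right) + 172 \left(4 - 23\right)}{292107} = \left(34194 + 23908 + 246 \left(4 - 23\right) + 172 \left(4 - 23\right)\right) \frac{1}{292107} = \left(34194 + 23908 + 246 \left(-19\right) + 172 \left(-19\right)\right) \frac{1}{292107} = \left(34194 + 23908 - 4674 - 3268\right) \frac{1}{292107} = 50160 \cdot \frac{1}{292107} = \frac{16720}{97369}$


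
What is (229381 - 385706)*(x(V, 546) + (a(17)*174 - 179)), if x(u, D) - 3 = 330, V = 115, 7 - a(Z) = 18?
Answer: 275132000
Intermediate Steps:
a(Z) = -11 (a(Z) = 7 - 1*18 = 7 - 18 = -11)
x(u, D) = 333 (x(u, D) = 3 + 330 = 333)
(229381 - 385706)*(x(V, 546) + (a(17)*174 - 179)) = (229381 - 385706)*(333 + (-11*174 - 179)) = -156325*(333 + (-1914 - 179)) = -156325*(333 - 2093) = -156325*(-1760) = 275132000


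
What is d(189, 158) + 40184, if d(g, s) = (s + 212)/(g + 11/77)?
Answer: 26603103/662 ≈ 40186.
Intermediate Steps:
d(g, s) = (212 + s)/(⅐ + g) (d(g, s) = (212 + s)/(g + 11*(1/77)) = (212 + s)/(g + ⅐) = (212 + s)/(⅐ + g))
d(189, 158) + 40184 = 7*(212 + 158)/(1 + 7*189) + 40184 = 7*370/(1 + 1323) + 40184 = 7*370/1324 + 40184 = 7*(1/1324)*370 + 40184 = 1295/662 + 40184 = 26603103/662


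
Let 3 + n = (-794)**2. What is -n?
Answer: -630433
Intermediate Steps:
n = 630433 (n = -3 + (-794)**2 = -3 + 630436 = 630433)
-n = -1*630433 = -630433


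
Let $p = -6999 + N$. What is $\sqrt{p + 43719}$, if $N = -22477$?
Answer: $\sqrt{14243} \approx 119.34$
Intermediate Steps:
$p = -29476$ ($p = -6999 - 22477 = -29476$)
$\sqrt{p + 43719} = \sqrt{-29476 + 43719} = \sqrt{14243}$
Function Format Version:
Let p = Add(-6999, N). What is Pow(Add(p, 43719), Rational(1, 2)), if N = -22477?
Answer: Pow(14243, Rational(1, 2)) ≈ 119.34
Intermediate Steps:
p = -29476 (p = Add(-6999, -22477) = -29476)
Pow(Add(p, 43719), Rational(1, 2)) = Pow(Add(-29476, 43719), Rational(1, 2)) = Pow(14243, Rational(1, 2))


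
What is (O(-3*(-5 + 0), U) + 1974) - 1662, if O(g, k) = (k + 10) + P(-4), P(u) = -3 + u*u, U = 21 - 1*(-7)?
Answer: 363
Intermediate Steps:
U = 28 (U = 21 + 7 = 28)
P(u) = -3 + u**2
O(g, k) = 23 + k (O(g, k) = (k + 10) + (-3 + (-4)**2) = (10 + k) + (-3 + 16) = (10 + k) + 13 = 23 + k)
(O(-3*(-5 + 0), U) + 1974) - 1662 = ((23 + 28) + 1974) - 1662 = (51 + 1974) - 1662 = 2025 - 1662 = 363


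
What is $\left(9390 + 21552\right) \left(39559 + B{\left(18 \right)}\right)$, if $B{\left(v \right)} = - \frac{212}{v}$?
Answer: $1223670150$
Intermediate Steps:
$\left(9390 + 21552\right) \left(39559 + B{\left(18 \right)}\right) = \left(9390 + 21552\right) \left(39559 - \frac{212}{18}\right) = 30942 \left(39559 - \frac{106}{9}\right) = 30942 \cdot \frac{355925}{9} = 1223670150$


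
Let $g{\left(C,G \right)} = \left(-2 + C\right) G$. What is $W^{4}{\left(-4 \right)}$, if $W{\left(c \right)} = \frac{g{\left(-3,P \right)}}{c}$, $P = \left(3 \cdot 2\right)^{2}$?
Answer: $4100625$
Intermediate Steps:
$P = 36$ ($P = 6^{2} = 36$)
$g{\left(C,G \right)} = G \left(-2 + C\right)$
$W{\left(c \right)} = - \frac{180}{c}$ ($W{\left(c \right)} = \frac{36 \left(-2 - 3\right)}{c} = \frac{36 \left(-5\right)}{c} = - \frac{180}{c}$)
$W^{4}{\left(-4 \right)} = \left(- \frac{180}{-4}\right)^{4} = \left(\left(-180\right) \left(- \frac{1}{4}\right)\right)^{4} = 45^{4} = 4100625$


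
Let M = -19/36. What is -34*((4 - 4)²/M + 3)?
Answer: -102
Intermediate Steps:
M = -19/36 (M = -19*1/36 = -19/36 ≈ -0.52778)
-34*((4 - 4)²/M + 3) = -34*((4 - 4)²/(-19/36) + 3) = -34*(0²*(-36/19) + 3) = -34*(0*(-36/19) + 3) = -34*(0 + 3) = -34*3 = -102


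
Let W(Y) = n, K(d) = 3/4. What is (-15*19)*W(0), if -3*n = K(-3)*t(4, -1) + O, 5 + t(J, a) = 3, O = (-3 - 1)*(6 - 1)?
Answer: -4085/2 ≈ -2042.5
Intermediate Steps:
O = -20 (O = -4*5 = -20)
K(d) = ¾ (K(d) = 3*(¼) = ¾)
t(J, a) = -2 (t(J, a) = -5 + 3 = -2)
n = 43/6 (n = -((¾)*(-2) - 20)/3 = -(-3/2 - 20)/3 = -⅓*(-43/2) = 43/6 ≈ 7.1667)
W(Y) = 43/6
(-15*19)*W(0) = -15*19*(43/6) = -285*43/6 = -4085/2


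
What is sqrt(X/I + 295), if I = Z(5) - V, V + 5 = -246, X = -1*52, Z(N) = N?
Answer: sqrt(18867)/8 ≈ 17.170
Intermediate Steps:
X = -52
V = -251 (V = -5 - 246 = -251)
I = 256 (I = 5 - 1*(-251) = 5 + 251 = 256)
sqrt(X/I + 295) = sqrt(-52/256 + 295) = sqrt(-52*1/256 + 295) = sqrt(-13/64 + 295) = sqrt(18867/64) = sqrt(18867)/8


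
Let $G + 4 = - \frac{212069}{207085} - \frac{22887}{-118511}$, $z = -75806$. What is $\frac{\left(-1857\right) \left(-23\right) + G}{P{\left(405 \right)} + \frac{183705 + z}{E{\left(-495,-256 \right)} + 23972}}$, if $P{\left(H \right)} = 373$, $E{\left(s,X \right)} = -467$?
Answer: $\frac{4927063632205173381}{43563080331827968} \approx 113.1$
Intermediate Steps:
$G = - \frac{118560356604}{24541850435}$ ($G = -4 - \left(- \frac{22887}{118511} + \frac{212069}{207085}\right) = -4 - \frac{20392954864}{24541850435} = - \frac{118560356604}{24541850435} \approx -4.8309$)
$\frac{\left(-1857\right) \left(-23\right) + G}{P{\left(405 \right)} + \frac{183705 + z}{E{\left(-495,-256 \right)} + 23972}} = \frac{\left(-1857\right) \left(-23\right) - \frac{118560356604}{24541850435}}{373 + \frac{183705 - 75806}{-467 + 23972}} = \frac{42711 - \frac{118560356604}{24541850435}}{373 + \frac{107899}{23505}} = \frac{1048088413572681}{24541850435 \left(373 + 107899 \cdot \frac{1}{23505}\right)} = \frac{1048088413572681}{24541850435 \left(373 + \frac{107899}{23505}\right)} = \frac{1048088413572681}{24541850435 \cdot \frac{8875264}{23505}} = \frac{1048088413572681}{24541850435} \cdot \frac{23505}{8875264} = \frac{4927063632205173381}{43563080331827968}$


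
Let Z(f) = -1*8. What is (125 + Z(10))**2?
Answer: 13689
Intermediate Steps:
Z(f) = -8
(125 + Z(10))**2 = (125 - 8)**2 = 117**2 = 13689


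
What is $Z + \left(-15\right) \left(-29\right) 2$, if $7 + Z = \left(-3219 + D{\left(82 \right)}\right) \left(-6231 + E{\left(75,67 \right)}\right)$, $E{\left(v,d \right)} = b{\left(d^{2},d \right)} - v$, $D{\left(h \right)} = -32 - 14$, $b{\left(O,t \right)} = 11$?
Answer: $20554038$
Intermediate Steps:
$D{\left(h \right)} = -46$ ($D{\left(h \right)} = -32 - 14 = -46$)
$E{\left(v,d \right)} = 11 - v$
$Z = 20553168$ ($Z = -7 + \left(-3219 - 46\right) \left(-6231 + \left(11 - 75\right)\right) = -7 - 3265 \left(-6231 + \left(11 - 75\right)\right) = -7 - 3265 \left(-6231 - 64\right) = -7 - -20553175 = -7 + 20553175 = 20553168$)
$Z + \left(-15\right) \left(-29\right) 2 = 20553168 + \left(-15\right) \left(-29\right) 2 = 20553168 + 435 \cdot 2 = 20553168 + 870 = 20554038$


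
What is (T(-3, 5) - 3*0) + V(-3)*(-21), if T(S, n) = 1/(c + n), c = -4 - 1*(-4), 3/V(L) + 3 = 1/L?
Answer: 191/10 ≈ 19.100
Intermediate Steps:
V(L) = 3/(-3 + 1/L)
c = 0 (c = -4 + 4 = 0)
T(S, n) = 1/n (T(S, n) = 1/(0 + n) = 1/n)
(T(-3, 5) - 3*0) + V(-3)*(-21) = (1/5 - 3*0) - 3*(-3)/(-1 + 3*(-3))*(-21) = (⅕ + 0) - 3*(-3)/(-1 - 9)*(-21) = ⅕ - 3*(-3)/(-10)*(-21) = ⅕ - 3*(-3)*(-⅒)*(-21) = ⅕ - 9/10*(-21) = ⅕ + 189/10 = 191/10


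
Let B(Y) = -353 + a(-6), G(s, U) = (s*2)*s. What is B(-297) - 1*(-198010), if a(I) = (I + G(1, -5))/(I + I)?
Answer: 592972/3 ≈ 1.9766e+5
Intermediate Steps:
G(s, U) = 2*s² (G(s, U) = (2*s)*s = 2*s²)
a(I) = (2 + I)/(2*I) (a(I) = (I + 2*1²)/(I + I) = (I + 2*1)/((2*I)) = (I + 2)*(1/(2*I)) = (2 + I)*(1/(2*I)) = (2 + I)/(2*I))
B(Y) = -1058/3 (B(Y) = -353 + (½)*(2 - 6)/(-6) = -353 + (½)*(-⅙)*(-4) = -353 + ⅓ = -1058/3)
B(-297) - 1*(-198010) = -1058/3 - 1*(-198010) = -1058/3 + 198010 = 592972/3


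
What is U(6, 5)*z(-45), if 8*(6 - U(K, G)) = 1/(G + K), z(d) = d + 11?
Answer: -8959/44 ≈ -203.61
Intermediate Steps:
z(d) = 11 + d
U(K, G) = 6 - 1/(8*(G + K))
U(6, 5)*z(-45) = ((-1/8 + 6*5 + 6*6)/(5 + 6))*(11 - 45) = ((-1/8 + 30 + 36)/11)*(-34) = ((1/11)*(527/8))*(-34) = (527/88)*(-34) = -8959/44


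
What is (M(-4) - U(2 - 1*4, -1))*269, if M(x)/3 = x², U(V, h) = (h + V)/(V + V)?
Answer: 50841/4 ≈ 12710.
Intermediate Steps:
U(V, h) = (V + h)/(2*V) (U(V, h) = (V + h)/((2*V)) = (V + h)*(1/(2*V)) = (V + h)/(2*V))
M(x) = 3*x²
(M(-4) - U(2 - 1*4, -1))*269 = (3*(-4)² - ((2 - 1*4) - 1)/(2*(2 - 1*4)))*269 = (3*16 - ((2 - 4) - 1)/(2*(2 - 4)))*269 = (48 - (-2 - 1)/(2*(-2)))*269 = (48 - (-1)*(-3)/(2*2))*269 = (48 - 1*¾)*269 = (48 - ¾)*269 = (189/4)*269 = 50841/4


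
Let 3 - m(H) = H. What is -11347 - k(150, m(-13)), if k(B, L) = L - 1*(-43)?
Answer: -11406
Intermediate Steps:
m(H) = 3 - H
k(B, L) = 43 + L (k(B, L) = L + 43 = 43 + L)
-11347 - k(150, m(-13)) = -11347 - (43 + (3 - 1*(-13))) = -11347 - (43 + (3 + 13)) = -11347 - (43 + 16) = -11347 - 1*59 = -11347 - 59 = -11406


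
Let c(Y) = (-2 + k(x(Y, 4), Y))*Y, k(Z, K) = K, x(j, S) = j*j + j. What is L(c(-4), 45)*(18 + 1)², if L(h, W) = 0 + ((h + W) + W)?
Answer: 41154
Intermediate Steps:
x(j, S) = j + j² (x(j, S) = j² + j = j + j²)
c(Y) = Y*(-2 + Y) (c(Y) = (-2 + Y)*Y = Y*(-2 + Y))
L(h, W) = h + 2*W (L(h, W) = 0 + ((W + h) + W) = 0 + (h + 2*W) = h + 2*W)
L(c(-4), 45)*(18 + 1)² = (-4*(-2 - 4) + 2*45)*(18 + 1)² = (-4*(-6) + 90)*19² = (24 + 90)*361 = 114*361 = 41154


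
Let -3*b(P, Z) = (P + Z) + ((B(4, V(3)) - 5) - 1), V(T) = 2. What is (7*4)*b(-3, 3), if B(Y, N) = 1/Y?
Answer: 161/3 ≈ 53.667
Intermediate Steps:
b(P, Z) = 23/12 - P/3 - Z/3 (b(P, Z) = -((P + Z) + ((1/4 - 5) - 1))/3 = -((P + Z) + ((¼ - 5) - 1))/3 = -((P + Z) + (-19/4 - 1))/3 = -((P + Z) - 23/4)/3 = -(-23/4 + P + Z)/3 = 23/12 - P/3 - Z/3)
(7*4)*b(-3, 3) = (7*4)*(23/12 - ⅓*(-3) - ⅓*3) = 28*(23/12 + 1 - 1) = 28*(23/12) = 161/3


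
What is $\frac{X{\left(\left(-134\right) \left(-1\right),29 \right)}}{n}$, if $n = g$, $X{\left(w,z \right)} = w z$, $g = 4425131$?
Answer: $\frac{3886}{4425131} \approx 0.00087817$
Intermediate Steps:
$n = 4425131$
$\frac{X{\left(\left(-134\right) \left(-1\right),29 \right)}}{n} = \frac{\left(-134\right) \left(-1\right) 29}{4425131} = 134 \cdot 29 \cdot \frac{1}{4425131} = 3886 \cdot \frac{1}{4425131} = \frac{3886}{4425131}$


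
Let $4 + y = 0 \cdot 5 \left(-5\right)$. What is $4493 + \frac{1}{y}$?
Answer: $\frac{17971}{4} \approx 4492.8$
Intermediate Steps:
$y = -4$ ($y = -4 + 0 \cdot 5 \left(-5\right) = -4 + 0 \left(-5\right) = -4 + 0 = -4$)
$4493 + \frac{1}{y} = 4493 + \frac{1}{-4} = 4493 - \frac{1}{4} = \frac{17971}{4}$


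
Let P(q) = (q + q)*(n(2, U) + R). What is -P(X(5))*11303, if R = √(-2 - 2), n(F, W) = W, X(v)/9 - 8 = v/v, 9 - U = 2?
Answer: -12817602 - 3662172*I ≈ -1.2818e+7 - 3.6622e+6*I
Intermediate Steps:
U = 7 (U = 9 - 1*2 = 9 - 2 = 7)
X(v) = 81 (X(v) = 72 + 9*(v/v) = 72 + 9*1 = 72 + 9 = 81)
R = 2*I (R = √(-4) = 2*I ≈ 2.0*I)
P(q) = 2*q*(7 + 2*I) (P(q) = (q + q)*(7 + 2*I) = (2*q)*(7 + 2*I) = 2*q*(7 + 2*I))
-P(X(5))*11303 = -81*(14 + 4*I)*11303 = -(1134 + 324*I)*11303 = (-1134 - 324*I)*11303 = -12817602 - 3662172*I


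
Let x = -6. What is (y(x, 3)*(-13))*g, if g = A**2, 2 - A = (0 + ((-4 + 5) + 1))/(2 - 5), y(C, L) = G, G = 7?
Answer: -5824/9 ≈ -647.11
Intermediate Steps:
y(C, L) = 7
A = 8/3 (A = 2 - (0 + ((-4 + 5) + 1))/(2 - 5) = 2 - (0 + (1 + 1))/(-3) = 2 - (0 + 2)*(-1)/3 = 2 - 2*(-1)/3 = 2 - 1*(-2/3) = 2 + 2/3 = 8/3 ≈ 2.6667)
g = 64/9 (g = (8/3)**2 = 64/9 ≈ 7.1111)
(y(x, 3)*(-13))*g = (7*(-13))*(64/9) = -91*64/9 = -5824/9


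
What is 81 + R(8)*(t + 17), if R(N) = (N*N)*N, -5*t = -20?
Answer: 10833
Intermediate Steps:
t = 4 (t = -⅕*(-20) = 4)
R(N) = N³ (R(N) = N²*N = N³)
81 + R(8)*(t + 17) = 81 + 8³*(4 + 17) = 81 + 512*21 = 81 + 10752 = 10833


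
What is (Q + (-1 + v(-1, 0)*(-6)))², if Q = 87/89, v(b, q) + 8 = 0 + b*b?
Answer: 13957696/7921 ≈ 1762.1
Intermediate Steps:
v(b, q) = -8 + b² (v(b, q) = -8 + (0 + b*b) = -8 + (0 + b²) = -8 + b²)
Q = 87/89 (Q = 87*(1/89) = 87/89 ≈ 0.97753)
(Q + (-1 + v(-1, 0)*(-6)))² = (87/89 + (-1 + (-8 + (-1)²)*(-6)))² = (87/89 + (-1 + (-8 + 1)*(-6)))² = (87/89 + (-1 - 7*(-6)))² = (87/89 + (-1 + 42))² = (87/89 + 41)² = (3736/89)² = 13957696/7921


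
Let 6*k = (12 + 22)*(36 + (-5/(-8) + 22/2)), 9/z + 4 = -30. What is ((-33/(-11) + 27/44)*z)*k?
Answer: -181737/704 ≈ -258.15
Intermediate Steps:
z = -9/34 (z = 9/(-4 - 30) = 9/(-34) = 9*(-1/34) = -9/34 ≈ -0.26471)
k = 2159/8 (k = ((12 + 22)*(36 + (-5/(-8) + 22/2)))/6 = (34*(36 + (-5*(-⅛) + 22*(½))))/6 = (34*(36 + (5/8 + 11)))/6 = (34*(36 + 93/8))/6 = (34*(381/8))/6 = (⅙)*(6477/4) = 2159/8 ≈ 269.88)
((-33/(-11) + 27/44)*z)*k = ((-33/(-11) + 27/44)*(-9/34))*(2159/8) = ((-33*(-1/11) + 27*(1/44))*(-9/34))*(2159/8) = ((3 + 27/44)*(-9/34))*(2159/8) = ((159/44)*(-9/34))*(2159/8) = -1431/1496*2159/8 = -181737/704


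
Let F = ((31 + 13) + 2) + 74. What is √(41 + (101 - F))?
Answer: √22 ≈ 4.6904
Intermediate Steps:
F = 120 (F = (44 + 2) + 74 = 46 + 74 = 120)
√(41 + (101 - F)) = √(41 + (101 - 1*120)) = √(41 + (101 - 120)) = √(41 - 19) = √22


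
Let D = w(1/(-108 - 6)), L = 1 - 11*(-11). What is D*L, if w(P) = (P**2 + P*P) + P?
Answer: -3416/3249 ≈ -1.0514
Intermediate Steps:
L = 122 (L = 1 + 121 = 122)
w(P) = P + 2*P**2 (w(P) = (P**2 + P**2) + P = 2*P**2 + P = P + 2*P**2)
D = -28/3249 (D = (1 + 2/(-108 - 6))/(-108 - 6) = (1 + 2/(-114))/(-114) = -(1 + 2*(-1/114))/114 = -(1 - 1/57)/114 = -1/114*56/57 = -28/3249 ≈ -0.0086180)
D*L = -28/3249*122 = -3416/3249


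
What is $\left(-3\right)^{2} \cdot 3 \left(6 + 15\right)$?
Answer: $567$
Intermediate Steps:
$\left(-3\right)^{2} \cdot 3 \left(6 + 15\right) = 9 \cdot 3 \cdot 21 = 27 \cdot 21 = 567$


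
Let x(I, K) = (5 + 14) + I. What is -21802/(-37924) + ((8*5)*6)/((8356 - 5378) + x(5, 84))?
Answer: 980939/1497998 ≈ 0.65483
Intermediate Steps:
x(I, K) = 19 + I
-21802/(-37924) + ((8*5)*6)/((8356 - 5378) + x(5, 84)) = -21802/(-37924) + ((8*5)*6)/((8356 - 5378) + (19 + 5)) = -21802*(-1/37924) + (40*6)/(2978 + 24) = 10901/18962 + 240/3002 = 10901/18962 + 240*(1/3002) = 10901/18962 + 120/1501 = 980939/1497998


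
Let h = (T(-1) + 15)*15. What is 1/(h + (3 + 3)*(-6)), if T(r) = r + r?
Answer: 1/159 ≈ 0.0062893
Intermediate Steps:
T(r) = 2*r
h = 195 (h = (2*(-1) + 15)*15 = (-2 + 15)*15 = 13*15 = 195)
1/(h + (3 + 3)*(-6)) = 1/(195 + (3 + 3)*(-6)) = 1/(195 + 6*(-6)) = 1/(195 - 36) = 1/159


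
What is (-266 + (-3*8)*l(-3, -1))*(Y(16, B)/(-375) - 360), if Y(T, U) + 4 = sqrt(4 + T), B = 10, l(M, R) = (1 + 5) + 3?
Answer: 65068072/375 + 964*sqrt(5)/375 ≈ 1.7352e+5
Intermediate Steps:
l(M, R) = 9 (l(M, R) = 6 + 3 = 9)
Y(T, U) = -4 + sqrt(4 + T)
(-266 + (-3*8)*l(-3, -1))*(Y(16, B)/(-375) - 360) = (-266 - 3*8*9)*((-4 + sqrt(4 + 16))/(-375) - 360) = (-266 - 24*9)*((-4 + sqrt(20))*(-1/375) - 360) = (-266 - 216)*((-4 + 2*sqrt(5))*(-1/375) - 360) = -482*((4/375 - 2*sqrt(5)/375) - 360) = -482*(-134996/375 - 2*sqrt(5)/375) = 65068072/375 + 964*sqrt(5)/375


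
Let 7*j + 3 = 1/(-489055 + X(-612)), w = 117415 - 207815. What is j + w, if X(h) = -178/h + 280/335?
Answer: -6344851492728835/70186077577 ≈ -90400.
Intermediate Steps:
w = -90400
X(h) = 56/67 - 178/h (X(h) = -178/h + 280*(1/335) = -178/h + 56/67 = 56/67 - 178/h)
j = -30079768035/70186077577 (j = -3/7 + 1/(7*(-489055 + (56/67 - 178/(-612)))) = -3/7 + 1/(7*(-489055 + (56/67 - 178*(-1/612)))) = -3/7 + 1/(7*(-489055 + (56/67 + 89/306))) = -3/7 + 1/(7*(-489055 + 23099/20502)) = -3/7 + 1/(7*(-10026582511/20502)) = -3/7 + (⅐)*(-20502/10026582511) = -3/7 - 20502/70186077577 = -30079768035/70186077577 ≈ -0.42857)
j + w = -30079768035/70186077577 - 90400 = -6344851492728835/70186077577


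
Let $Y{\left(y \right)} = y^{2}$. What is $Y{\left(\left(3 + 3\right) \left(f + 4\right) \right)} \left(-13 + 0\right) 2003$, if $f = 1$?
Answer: $-23435100$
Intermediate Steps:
$Y{\left(\left(3 + 3\right) \left(f + 4\right) \right)} \left(-13 + 0\right) 2003 = \left(\left(3 + 3\right) \left(1 + 4\right)\right)^{2} \left(-13 + 0\right) 2003 = \left(6 \cdot 5\right)^{2} \left(-13\right) 2003 = 30^{2} \left(-13\right) 2003 = 900 \left(-13\right) 2003 = \left(-11700\right) 2003 = -23435100$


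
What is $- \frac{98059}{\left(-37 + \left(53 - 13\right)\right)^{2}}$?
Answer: $- \frac{98059}{9} \approx -10895.0$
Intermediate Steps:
$- \frac{98059}{\left(-37 + \left(53 - 13\right)\right)^{2}} = - \frac{98059}{\left(-37 + 40\right)^{2}} = - \frac{98059}{3^{2}} = - \frac{98059}{9}$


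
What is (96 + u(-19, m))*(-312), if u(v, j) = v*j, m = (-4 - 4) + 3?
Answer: -59592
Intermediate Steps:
m = -5 (m = -8 + 3 = -5)
u(v, j) = j*v
(96 + u(-19, m))*(-312) = (96 - 5*(-19))*(-312) = (96 + 95)*(-312) = 191*(-312) = -59592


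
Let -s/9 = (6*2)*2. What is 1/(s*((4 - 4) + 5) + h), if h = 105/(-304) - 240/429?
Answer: -43472/46989095 ≈ -0.00092515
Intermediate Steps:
h = -39335/43472 (h = 105*(-1/304) - 240*1/429 = -105/304 - 80/143 = -39335/43472 ≈ -0.90484)
s = -216 (s = -9*6*2*2 = -108*2 = -9*24 = -216)
1/(s*((4 - 4) + 5) + h) = 1/(-216*((4 - 4) + 5) - 39335/43472) = 1/(-216*(0 + 5) - 39335/43472) = 1/(-216*5 - 39335/43472) = 1/(-1080 - 39335/43472) = 1/(-46989095/43472) = -43472/46989095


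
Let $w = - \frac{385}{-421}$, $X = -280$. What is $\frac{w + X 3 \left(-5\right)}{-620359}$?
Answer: $- \frac{1768585}{261171139} \approx -0.0067717$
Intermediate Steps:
$w = \frac{385}{421}$ ($w = \left(-385\right) \left(- \frac{1}{421}\right) = \frac{385}{421} \approx 0.91449$)
$\frac{w + X 3 \left(-5\right)}{-620359} = \frac{\frac{385}{421} - 280 \cdot 3 \left(-5\right)}{-620359} = \left(\frac{385}{421} - -4200\right) \left(- \frac{1}{620359}\right) = \left(\frac{385}{421} + 4200\right) \left(- \frac{1}{620359}\right) = \frac{1768585}{421} \left(- \frac{1}{620359}\right) = - \frac{1768585}{261171139}$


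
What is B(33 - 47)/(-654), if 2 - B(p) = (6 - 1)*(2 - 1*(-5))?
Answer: 11/218 ≈ 0.050459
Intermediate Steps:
B(p) = -33 (B(p) = 2 - (6 - 1)*(2 - 1*(-5)) = 2 - 5*(2 + 5) = 2 - 5*7 = 2 - 1*35 = 2 - 35 = -33)
B(33 - 47)/(-654) = -33/(-654) = -33*(-1/654) = 11/218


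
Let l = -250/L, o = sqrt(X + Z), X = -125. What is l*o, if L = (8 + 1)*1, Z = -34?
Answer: -250*I*sqrt(159)/9 ≈ -350.26*I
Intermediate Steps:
L = 9 (L = 9*1 = 9)
o = I*sqrt(159) (o = sqrt(-125 - 34) = sqrt(-159) = I*sqrt(159) ≈ 12.61*I)
l = -250/9 ≈ -27.778
l*o = -250*I*sqrt(159)/9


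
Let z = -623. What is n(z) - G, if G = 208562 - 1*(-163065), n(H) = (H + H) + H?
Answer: -373496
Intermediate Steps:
n(H) = 3*H (n(H) = 2*H + H = 3*H)
G = 371627 (G = 208562 + 163065 = 371627)
n(z) - G = 3*(-623) - 1*371627 = -1869 - 371627 = -373496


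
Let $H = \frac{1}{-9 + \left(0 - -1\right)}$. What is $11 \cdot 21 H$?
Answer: $- \frac{231}{8} \approx -28.875$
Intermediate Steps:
$H = - \frac{1}{8}$ ($H = \frac{1}{-9 + \left(0 + 1\right)} = \frac{1}{-9 + 1} = \frac{1}{-8} = - \frac{1}{8} \approx -0.125$)
$11 \cdot 21 H = 11 \cdot 21 \left(- \frac{1}{8}\right) = 231 \left(- \frac{1}{8}\right) = - \frac{231}{8}$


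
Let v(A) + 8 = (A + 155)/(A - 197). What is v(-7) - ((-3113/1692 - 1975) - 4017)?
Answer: 172155829/28764 ≈ 5985.1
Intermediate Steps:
v(A) = -8 + (155 + A)/(-197 + A) (v(A) = -8 + (A + 155)/(A - 197) = -8 + (155 + A)/(-197 + A))
v(-7) - ((-3113/1692 - 1975) - 4017) = (1731 - 7*(-7))/(-197 - 7) - ((-3113/1692 - 1975) - 4017) = (1731 + 49)/(-204) - ((-3113*1/1692 - 1975) - 4017) = -1/204*1780 - ((-3113/1692 - 1975) - 4017) = -445/51 - (-3344813/1692 - 4017) = -445/51 - 1*(-10141577/1692) = -445/51 + 10141577/1692 = 172155829/28764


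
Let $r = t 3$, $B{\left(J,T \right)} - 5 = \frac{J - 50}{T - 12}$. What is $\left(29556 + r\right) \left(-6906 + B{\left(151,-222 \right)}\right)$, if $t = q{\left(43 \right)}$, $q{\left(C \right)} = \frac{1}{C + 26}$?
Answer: $- \frac{1097815048715}{5382} \approx -2.0398 \cdot 10^{8}$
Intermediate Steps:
$B{\left(J,T \right)} = 5 + \frac{-50 + J}{-12 + T}$ ($B{\left(J,T \right)} = 5 + \frac{J - 50}{T - 12} = 5 + \frac{-50 + J}{-12 + T}$)
$q{\left(C \right)} = \frac{1}{26 + C}$
$t = \frac{1}{69}$ ($t = \frac{1}{26 + 43} = \frac{1}{69} \approx 0.014493$)
$r = \frac{1}{23}$ ($r = \frac{1}{69} \cdot 3 = \frac{1}{23} \approx 0.043478$)
$\left(29556 + r\right) \left(-6906 + B{\left(151,-222 \right)}\right) = \left(29556 + \frac{1}{23}\right) \left(-6906 + \frac{-110 + 151 + 5 \left(-222\right)}{-12 - 222}\right) = \frac{679789 \left(-6906 + \frac{-110 + 151 - 1110}{-234}\right)}{23} = \frac{679789 \left(-6906 - - \frac{1069}{234}\right)}{23} = \frac{679789 \left(-6906 + \frac{1069}{234}\right)}{23} = \frac{679789}{23} \left(- \frac{1614935}{234}\right) = - \frac{1097815048715}{5382}$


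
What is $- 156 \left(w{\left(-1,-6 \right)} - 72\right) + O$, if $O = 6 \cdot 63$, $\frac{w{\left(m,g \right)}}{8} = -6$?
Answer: $19098$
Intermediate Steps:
$w{\left(m,g \right)} = -48$ ($w{\left(m,g \right)} = 8 \left(-6\right) = -48$)
$O = 378$
$- 156 \left(w{\left(-1,-6 \right)} - 72\right) + O = - 156 \left(-48 - 72\right) + 378 = \left(-156\right) \left(-120\right) + 378 = 18720 + 378 = 19098$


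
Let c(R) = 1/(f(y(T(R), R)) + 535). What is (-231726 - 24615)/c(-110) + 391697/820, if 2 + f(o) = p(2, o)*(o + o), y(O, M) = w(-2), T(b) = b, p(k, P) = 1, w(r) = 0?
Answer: -112036005763/820 ≈ -1.3663e+8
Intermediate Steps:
y(O, M) = 0
f(o) = -2 + 2*o (f(o) = -2 + 1*(o + o) = -2 + 1*(2*o) = -2 + 2*o)
c(R) = 1/533 (c(R) = 1/((-2 + 2*0) + 535) = 1/((-2 + 0) + 535) = 1/(-2 + 535) = 1/533)
(-231726 - 24615)/c(-110) + 391697/820 = (-231726 - 24615)/(1/533) + 391697/820 = -256341*533 + 391697*(1/820) = -136629753 + 391697/820 = -112036005763/820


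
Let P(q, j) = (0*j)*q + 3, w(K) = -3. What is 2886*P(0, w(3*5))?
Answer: 8658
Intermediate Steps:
P(q, j) = 3 (P(q, j) = 0*q + 3 = 0 + 3 = 3)
2886*P(0, w(3*5)) = 2886*3 = 8658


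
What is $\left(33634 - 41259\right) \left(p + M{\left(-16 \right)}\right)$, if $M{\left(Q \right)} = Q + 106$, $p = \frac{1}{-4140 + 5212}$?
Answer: $- \frac{735667625}{1072} \approx -6.8626 \cdot 10^{5}$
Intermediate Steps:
$p = \frac{1}{1072} \approx 0.00093284$
$M{\left(Q \right)} = 106 + Q$
$\left(33634 - 41259\right) \left(p + M{\left(-16 \right)}\right) = \left(33634 - 41259\right) \left(\frac{1}{1072} + \left(106 - 16\right)\right) = - 7625 \left(\frac{1}{1072} + 90\right) = \left(-7625\right) \frac{96481}{1072} = - \frac{735667625}{1072}$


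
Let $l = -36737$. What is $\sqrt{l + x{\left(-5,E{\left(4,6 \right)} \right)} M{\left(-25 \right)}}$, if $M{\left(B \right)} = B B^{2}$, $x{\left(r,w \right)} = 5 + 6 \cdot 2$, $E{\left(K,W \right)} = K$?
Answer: $i \sqrt{302362} \approx 549.88 i$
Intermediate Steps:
$x{\left(r,w \right)} = 17$ ($x{\left(r,w \right)} = 5 + 12 = 17$)
$M{\left(B \right)} = B^{3}$
$\sqrt{l + x{\left(-5,E{\left(4,6 \right)} \right)} M{\left(-25 \right)}} = \sqrt{-36737 + 17 \left(-25\right)^{3}} = \sqrt{-36737 + 17 \left(-15625\right)} = \sqrt{-36737 - 265625} = \sqrt{-302362} = i \sqrt{302362}$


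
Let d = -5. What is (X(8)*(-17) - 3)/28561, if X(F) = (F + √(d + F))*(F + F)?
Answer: -2179/28561 - 272*√3/28561 ≈ -0.092788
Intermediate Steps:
X(F) = 2*F*(F + √(-5 + F)) (X(F) = (F + √(-5 + F))*(F + F) = (F + √(-5 + F))*(2*F) = 2*F*(F + √(-5 + F)))
(X(8)*(-17) - 3)/28561 = ((2*8*(8 + √(-5 + 8)))*(-17) - 3)/28561 = ((2*8*(8 + √3))*(-17) - 3)*(1/28561) = ((128 + 16*√3)*(-17) - 3)*(1/28561) = ((-2176 - 272*√3) - 3)*(1/28561) = (-2179 - 272*√3)*(1/28561) = -2179/28561 - 272*√3/28561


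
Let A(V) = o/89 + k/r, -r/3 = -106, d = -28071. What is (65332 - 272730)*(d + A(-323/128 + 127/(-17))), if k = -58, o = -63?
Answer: 82387884669962/14151 ≈ 5.8221e+9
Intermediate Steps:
r = 318 (r = -3*(-106) = 318)
A(V) = -12598/14151 (A(V) = -63/89 - 58/318 = -63*1/89 - 58*1/318 = -63/89 - 29/159 = -12598/14151)
(65332 - 272730)*(d + A(-323/128 + 127/(-17))) = (65332 - 272730)*(-28071 - 12598/14151) = -207398*(-397245319/14151) = 82387884669962/14151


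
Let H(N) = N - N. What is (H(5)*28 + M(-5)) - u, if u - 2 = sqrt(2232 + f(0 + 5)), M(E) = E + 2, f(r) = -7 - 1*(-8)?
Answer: -5 - sqrt(2233) ≈ -52.255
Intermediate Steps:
f(r) = 1 (f(r) = -7 + 8 = 1)
M(E) = 2 + E
H(N) = 0
u = 2 + sqrt(2233) (u = 2 + sqrt(2232 + 1) = 2 + sqrt(2233) ≈ 49.255)
(H(5)*28 + M(-5)) - u = (0*28 + (2 - 5)) - (2 + sqrt(2233)) = (0 - 3) + (-2 - sqrt(2233)) = -3 + (-2 - sqrt(2233)) = -5 - sqrt(2233)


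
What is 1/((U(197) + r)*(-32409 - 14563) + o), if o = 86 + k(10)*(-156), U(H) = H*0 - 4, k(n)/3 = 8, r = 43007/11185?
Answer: 11185/40487746 ≈ 0.00027626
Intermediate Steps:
r = 43007/11185 (r = 43007*(1/11185) = 43007/11185 ≈ 3.8451)
k(n) = 24 (k(n) = 3*8 = 24)
U(H) = -4 (U(H) = 0 - 4 = -4)
o = -3658 (o = 86 + 24*(-156) = 86 - 3744 = -3658)
1/((U(197) + r)*(-32409 - 14563) + o) = 1/((-4 + 43007/11185)*(-32409 - 14563) - 3658) = 1/(-1733/11185*(-46972) - 3658) = 1/(81402476/11185 - 3658) = 1/(40487746/11185) = 11185/40487746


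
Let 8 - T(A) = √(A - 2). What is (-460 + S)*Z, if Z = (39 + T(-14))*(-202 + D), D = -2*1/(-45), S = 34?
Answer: 60653312/15 - 5161984*I/15 ≈ 4.0436e+6 - 3.4413e+5*I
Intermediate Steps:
T(A) = 8 - √(-2 + A) (T(A) = 8 - √(A - 2) = 8 - √(-2 + A))
D = 2/45 (D = -2*(-1/45) = 2/45 ≈ 0.044444)
Z = -427136/45 + 36352*I/45 (Z = (39 + (8 - √(-2 - 14)))*(-202 + 2/45) = (39 + (8 - √(-16)))*(-9088/45) = (39 + (8 - 4*I))*(-9088/45) = (47 - 4*I)*(-9088/45) = -427136/45 + 36352*I/45 ≈ -9491.9 + 807.82*I)
(-460 + S)*Z = (-460 + 34)*(-427136/45 + 36352*I/45) = -426*(-427136/45 + 36352*I/45) = 60653312/15 - 5161984*I/15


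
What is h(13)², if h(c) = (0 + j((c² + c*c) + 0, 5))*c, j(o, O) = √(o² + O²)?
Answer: 19311461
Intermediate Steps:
j(o, O) = √(O² + o²)
h(c) = c*√(25 + 4*c⁴) (h(c) = (0 + √(5² + ((c² + c*c) + 0)²))*c = (0 + √(25 + ((c² + c²) + 0)²))*c = (0 + √(25 + (2*c² + 0)²))*c = (0 + √(25 + (2*c²)²))*c = (0 + √(25 + 4*c⁴))*c = √(25 + 4*c⁴)*c = c*√(25 + 4*c⁴))
h(13)² = (13*√(25 + 4*13⁴))² = (13*√(25 + 4*28561))² = (13*√(25 + 114244))² = (13*√114269)² = 19311461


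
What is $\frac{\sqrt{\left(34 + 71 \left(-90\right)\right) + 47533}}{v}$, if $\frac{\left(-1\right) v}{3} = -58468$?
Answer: $\frac{\sqrt{41177}}{175404} \approx 0.0011569$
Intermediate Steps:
$v = 175404$ ($v = \left(-3\right) \left(-58468\right) = 175404$)
$\frac{\sqrt{\left(34 + 71 \left(-90\right)\right) + 47533}}{v} = \frac{\sqrt{\left(34 + 71 \left(-90\right)\right) + 47533}}{175404} = \sqrt{\left(34 - 6390\right) + 47533} \cdot \frac{1}{175404} = \sqrt{-6356 + 47533} \cdot \frac{1}{175404} = \sqrt{41177} \cdot \frac{1}{175404} = \frac{\sqrt{41177}}{175404}$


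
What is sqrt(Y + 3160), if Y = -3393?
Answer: I*sqrt(233) ≈ 15.264*I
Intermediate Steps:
sqrt(Y + 3160) = sqrt(-3393 + 3160) = sqrt(-233) = I*sqrt(233)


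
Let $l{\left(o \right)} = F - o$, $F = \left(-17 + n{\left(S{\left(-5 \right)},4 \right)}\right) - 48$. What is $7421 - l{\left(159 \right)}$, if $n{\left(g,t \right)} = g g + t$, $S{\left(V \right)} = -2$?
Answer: $7637$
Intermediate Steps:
$n{\left(g,t \right)} = t + g^{2}$ ($n{\left(g,t \right)} = g^{2} + t = t + g^{2}$)
$F = -57$ ($F = \left(-17 + \left(4 + \left(-2\right)^{2}\right)\right) - 48 = \left(-17 + \left(4 + 4\right)\right) - 48 = \left(-17 + 8\right) - 48 = -9 - 48 = -57$)
$l{\left(o \right)} = -57 - o$
$7421 - l{\left(159 \right)} = 7421 - \left(-57 - 159\right) = 7421 - -216 = 7421 + 216 = 7637$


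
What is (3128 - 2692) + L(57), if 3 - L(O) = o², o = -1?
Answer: 438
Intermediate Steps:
L(O) = 2 (L(O) = 3 - 1*(-1)² = 3 - 1*1 = 3 - 1 = 2)
(3128 - 2692) + L(57) = (3128 - 2692) + 2 = 436 + 2 = 438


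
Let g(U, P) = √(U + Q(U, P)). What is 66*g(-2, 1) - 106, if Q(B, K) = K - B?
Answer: -40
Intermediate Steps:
g(U, P) = √P (g(U, P) = √(U + (P - U)) = √P)
66*g(-2, 1) - 106 = 66*√1 - 106 = 66*1 - 106 = 66 - 106 = -40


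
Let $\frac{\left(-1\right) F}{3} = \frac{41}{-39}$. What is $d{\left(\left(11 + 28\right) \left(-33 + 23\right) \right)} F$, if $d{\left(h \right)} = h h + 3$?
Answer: $\frac{6236223}{13} \approx 4.7971 \cdot 10^{5}$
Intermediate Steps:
$d{\left(h \right)} = 3 + h^{2}$ ($d{\left(h \right)} = h^{2} + 3 = 3 + h^{2}$)
$F = \frac{41}{13}$ ($F = - 3 \frac{41}{-39} = - 3 \cdot 41 \left(- \frac{1}{39}\right) = \left(-3\right) \left(- \frac{41}{39}\right) = \frac{41}{13} \approx 3.1538$)
$d{\left(\left(11 + 28\right) \left(-33 + 23\right) \right)} F = \left(3 + \left(\left(11 + 28\right) \left(-33 + 23\right)\right)^{2}\right) \frac{41}{13} = \left(3 + \left(39 \left(-10\right)\right)^{2}\right) \frac{41}{13} = \left(3 + \left(-390\right)^{2}\right) \frac{41}{13} = \left(3 + 152100\right) \frac{41}{13} = 152103 \cdot \frac{41}{13} = \frac{6236223}{13}$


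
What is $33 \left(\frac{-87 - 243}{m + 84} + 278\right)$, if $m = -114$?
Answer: $9537$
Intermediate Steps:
$33 \left(\frac{-87 - 243}{m + 84} + 278\right) = 33 \left(\frac{-87 - 243}{-114 + 84} + 278\right) = 33 \left(- \frac{330}{-30} + 278\right) = 33 \left(\left(-330\right) \left(- \frac{1}{30}\right) + 278\right) = 33 \left(11 + 278\right) = 33 \cdot 289 = 9537$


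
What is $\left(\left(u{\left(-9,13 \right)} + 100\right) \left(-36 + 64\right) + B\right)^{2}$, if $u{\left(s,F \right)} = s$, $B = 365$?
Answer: $8485569$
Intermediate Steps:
$\left(\left(u{\left(-9,13 \right)} + 100\right) \left(-36 + 64\right) + B\right)^{2} = \left(\left(-9 + 100\right) \left(-36 + 64\right) + 365\right)^{2} = \left(91 \cdot 28 + 365\right)^{2} = \left(2548 + 365\right)^{2} = 2913^{2} = 8485569$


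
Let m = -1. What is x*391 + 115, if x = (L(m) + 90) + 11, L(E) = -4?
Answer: 38042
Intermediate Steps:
x = 97 (x = (-4 + 90) + 11 = 86 + 11 = 97)
x*391 + 115 = 97*391 + 115 = 37927 + 115 = 38042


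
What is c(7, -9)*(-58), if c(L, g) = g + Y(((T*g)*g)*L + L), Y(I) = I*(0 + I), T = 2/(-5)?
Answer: -70039408/25 ≈ -2.8016e+6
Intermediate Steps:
T = -2/5 (T = 2*(-1/5) = -2/5 ≈ -0.40000)
Y(I) = I**2 (Y(I) = I*I = I**2)
c(L, g) = g + (L - 2*L*g**2/5)**2 (c(L, g) = g + (((-2*g/5)*g)*L + L)**2 = g + ((-2*g**2/5)*L + L)**2 = g + (-2*L*g**2/5 + L)**2 = g + (L - 2*L*g**2/5)**2)
c(7, -9)*(-58) = (-9 + (1/25)*7**2*(-5 + 2*(-9)**2)**2)*(-58) = (-9 + (1/25)*49*(-5 + 2*81)**2)*(-58) = (-9 + (1/25)*49*(-5 + 162)**2)*(-58) = (-9 + (1/25)*49*157**2)*(-58) = (-9 + (1/25)*49*24649)*(-58) = (-9 + 1207801/25)*(-58) = (1207576/25)*(-58) = -70039408/25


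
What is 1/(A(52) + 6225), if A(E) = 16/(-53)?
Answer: 53/329909 ≈ 0.00016065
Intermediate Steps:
A(E) = -16/53 (A(E) = 16*(-1/53) = -16/53)
1/(A(52) + 6225) = 1/(-16/53 + 6225) = 1/(329909/53) = 53/329909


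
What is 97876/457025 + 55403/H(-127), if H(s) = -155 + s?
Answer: -25292955043/128881050 ≈ -196.25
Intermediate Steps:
97876/457025 + 55403/H(-127) = 97876/457025 + 55403/(-155 - 127) = 97876*(1/457025) + 55403/(-282) = 97876/457025 + 55403*(-1/282) = 97876/457025 - 55403/282 = -25292955043/128881050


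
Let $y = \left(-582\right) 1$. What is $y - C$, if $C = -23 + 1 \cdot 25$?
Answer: $-584$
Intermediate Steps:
$y = -582$
$C = 2$ ($C = -23 + 25 = 2$)
$y - C = -582 - 2 = -584$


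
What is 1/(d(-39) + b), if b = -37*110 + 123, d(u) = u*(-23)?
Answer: -1/3050 ≈ -0.00032787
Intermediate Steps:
d(u) = -23*u
b = -3947 (b = -4070 + 123 = -3947)
1/(d(-39) + b) = 1/(-23*(-39) - 3947) = 1/(897 - 3947) = 1/(-3050) = -1/3050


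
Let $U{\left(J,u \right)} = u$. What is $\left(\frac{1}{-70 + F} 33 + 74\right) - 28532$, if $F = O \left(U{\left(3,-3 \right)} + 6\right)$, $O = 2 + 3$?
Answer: $- \frac{142293}{5} \approx -28459.0$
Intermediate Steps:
$O = 5$
$F = 15$ ($F = 5 \left(-3 + 6\right) = 5 \cdot 3 = 15$)
$\left(\frac{1}{-70 + F} 33 + 74\right) - 28532 = \left(\frac{1}{-70 + 15} \cdot 33 + 74\right) - 28532 = \left(\frac{1}{-55} \cdot 33 + 74\right) - 28532 = \left(\left(- \frac{1}{55}\right) 33 + 74\right) - 28532 = \left(- \frac{3}{5} + 74\right) - 28532 = \frac{367}{5} - 28532 = - \frac{142293}{5}$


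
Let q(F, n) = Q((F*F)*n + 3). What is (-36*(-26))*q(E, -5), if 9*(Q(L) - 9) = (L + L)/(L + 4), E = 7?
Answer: 1027624/119 ≈ 8635.5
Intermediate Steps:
Q(L) = 9 + 2*L/(9*(4 + L)) (Q(L) = 9 + ((L + L)/(L + 4))/9 = 9 + ((2*L)/(4 + L))/9 = 9 + (2*L/(4 + L))/9 = 9 + 2*L/(9*(4 + L)))
q(F, n) = (573 + 83*n*F**2)/(9*(7 + n*F**2)) (q(F, n) = (324 + 83*((F*F)*n + 3))/(9*(4 + ((F*F)*n + 3))) = (324 + 83*(F**2*n + 3))/(9*(4 + (F**2*n + 3))) = (324 + 83*(n*F**2 + 3))/(9*(4 + (n*F**2 + 3))) = (324 + 83*(3 + n*F**2))/(9*(4 + (3 + n*F**2))) = (324 + (249 + 83*n*F**2))/(9*(7 + n*F**2)) = (573 + 83*n*F**2)/(9*(7 + n*F**2)))
(-36*(-26))*q(E, -5) = (-36*(-26))*((573 + 83*(-5)*7**2)/(9*(7 - 5*7**2))) = 936*((573 + 83*(-5)*49)/(9*(7 - 5*49))) = 936*((573 - 20335)/(9*(7 - 245))) = 936*((1/9)*(-19762)/(-238)) = 936*((1/9)*(-1/238)*(-19762)) = 936*(9881/1071) = 1027624/119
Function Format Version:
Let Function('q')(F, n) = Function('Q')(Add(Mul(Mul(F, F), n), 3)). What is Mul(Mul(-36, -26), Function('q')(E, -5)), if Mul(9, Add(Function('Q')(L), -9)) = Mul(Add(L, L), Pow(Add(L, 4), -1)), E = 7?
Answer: Rational(1027624, 119) ≈ 8635.5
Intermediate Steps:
Function('Q')(L) = Add(9, Mul(Rational(2, 9), L, Pow(Add(4, L), -1))) (Function('Q')(L) = Add(9, Mul(Rational(1, 9), Mul(Add(L, L), Pow(Add(L, 4), -1)))) = Add(9, Mul(Rational(1, 9), Mul(Mul(2, L), Pow(Add(4, L), -1)))) = Add(9, Mul(Rational(1, 9), Mul(2, L, Pow(Add(4, L), -1)))) = Add(9, Mul(Rational(2, 9), L, Pow(Add(4, L), -1))))
Function('q')(F, n) = Mul(Rational(1, 9), Pow(Add(7, Mul(n, Pow(F, 2))), -1), Add(573, Mul(83, n, Pow(F, 2)))) (Function('q')(F, n) = Mul(Rational(1, 9), Pow(Add(4, Add(Mul(Mul(F, F), n), 3)), -1), Add(324, Mul(83, Add(Mul(Mul(F, F), n), 3)))) = Mul(Rational(1, 9), Pow(Add(4, Add(Mul(Pow(F, 2), n), 3)), -1), Add(324, Mul(83, Add(Mul(Pow(F, 2), n), 3)))) = Mul(Rational(1, 9), Pow(Add(4, Add(Mul(n, Pow(F, 2)), 3)), -1), Add(324, Mul(83, Add(Mul(n, Pow(F, 2)), 3)))) = Mul(Rational(1, 9), Pow(Add(4, Add(3, Mul(n, Pow(F, 2)))), -1), Add(324, Mul(83, Add(3, Mul(n, Pow(F, 2)))))) = Mul(Rational(1, 9), Pow(Add(7, Mul(n, Pow(F, 2))), -1), Add(324, Add(249, Mul(83, n, Pow(F, 2))))) = Mul(Rational(1, 9), Pow(Add(7, Mul(n, Pow(F, 2))), -1), Add(573, Mul(83, n, Pow(F, 2)))))
Mul(Mul(-36, -26), Function('q')(E, -5)) = Mul(Mul(-36, -26), Mul(Rational(1, 9), Pow(Add(7, Mul(-5, Pow(7, 2))), -1), Add(573, Mul(83, -5, Pow(7, 2))))) = Mul(936, Mul(Rational(1, 9), Pow(Add(7, Mul(-5, 49)), -1), Add(573, Mul(83, -5, 49)))) = Mul(936, Mul(Rational(1, 9), Pow(Add(7, -245), -1), Add(573, -20335))) = Mul(936, Mul(Rational(1, 9), Pow(-238, -1), -19762)) = Mul(936, Mul(Rational(1, 9), Rational(-1, 238), -19762)) = Mul(936, Rational(9881, 1071)) = Rational(1027624, 119)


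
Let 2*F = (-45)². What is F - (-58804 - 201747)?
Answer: 523127/2 ≈ 2.6156e+5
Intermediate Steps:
F = 2025/2 (F = (½)*(-45)² = (½)*2025 = 2025/2 ≈ 1012.5)
F - (-58804 - 201747) = 2025/2 - (-58804 - 201747) = 2025/2 - 1*(-260551) = 2025/2 + 260551 = 523127/2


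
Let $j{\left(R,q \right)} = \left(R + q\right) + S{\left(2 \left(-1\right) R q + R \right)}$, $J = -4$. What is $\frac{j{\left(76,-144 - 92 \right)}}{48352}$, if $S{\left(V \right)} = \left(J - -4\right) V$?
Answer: $- \frac{5}{1511} \approx -0.0033091$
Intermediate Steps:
$S{\left(V \right)} = 0$ ($S{\left(V \right)} = \left(-4 - -4\right) V = \left(-4 + 4\right) V = 0 V = 0$)
$j{\left(R,q \right)} = R + q$ ($j{\left(R,q \right)} = \left(R + q\right) + 0 = R + q$)
$\frac{j{\left(76,-144 - 92 \right)}}{48352} = \frac{76 - 236}{48352} = \left(76 - 236\right) \frac{1}{48352} = \left(-160\right) \frac{1}{48352} = - \frac{5}{1511}$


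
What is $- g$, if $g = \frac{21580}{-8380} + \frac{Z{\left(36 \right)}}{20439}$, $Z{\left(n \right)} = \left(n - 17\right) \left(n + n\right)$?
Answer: $\frac{2386721}{951549} \approx 2.5082$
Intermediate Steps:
$Z{\left(n \right)} = 2 n \left(-17 + n\right)$ ($Z{\left(n \right)} = \left(-17 + n\right) 2 n = 2 n \left(-17 + n\right)$)
$g = - \frac{2386721}{951549}$ ($g = \frac{21580}{-8380} + \frac{2 \cdot 36 \left(-17 + 36\right)}{20439} = 21580 \left(- \frac{1}{8380}\right) + 2 \cdot 36 \cdot 19 \cdot \frac{1}{20439} = - \frac{1079}{419} + 1368 \cdot \frac{1}{20439} = - \frac{1079}{419} + \frac{152}{2271} = - \frac{2386721}{951549} \approx -2.5082$)
$- g = \left(-1\right) \left(- \frac{2386721}{951549}\right) = \frac{2386721}{951549}$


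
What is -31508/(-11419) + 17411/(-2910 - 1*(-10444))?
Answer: 436197481/86030746 ≈ 5.0703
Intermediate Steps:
-31508/(-11419) + 17411/(-2910 - 1*(-10444)) = -31508*(-1/11419) + 17411/(-2910 + 10444) = 31508/11419 + 17411/7534 = 436197481/86030746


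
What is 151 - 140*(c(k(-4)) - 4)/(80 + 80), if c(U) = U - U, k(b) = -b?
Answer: 309/2 ≈ 154.50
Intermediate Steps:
c(U) = 0
151 - 140*(c(k(-4)) - 4)/(80 + 80) = 151 - 140*(0 - 4)/(80 + 80) = 151 - (-560)/160 = 151 - 140*(-1/40) = 151 + 7/2 = 309/2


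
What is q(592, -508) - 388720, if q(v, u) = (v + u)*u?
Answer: -431392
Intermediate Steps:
q(v, u) = u*(u + v) (q(v, u) = (u + v)*u = u*(u + v))
q(592, -508) - 388720 = -508*(-508 + 592) - 388720 = -508*84 - 388720 = -42672 - 388720 = -431392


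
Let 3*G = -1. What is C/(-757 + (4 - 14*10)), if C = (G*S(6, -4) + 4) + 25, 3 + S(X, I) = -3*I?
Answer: -26/893 ≈ -0.029115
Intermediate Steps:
S(X, I) = -3 - 3*I
G = -⅓ (G = (⅓)*(-1) = -⅓ ≈ -0.33333)
C = 26 (C = (-(-3 - 3*(-4))/3 + 4) + 25 = (-(-3 + 12)/3 + 4) + 25 = (-⅓*9 + 4) + 25 = (-3 + 4) + 25 = 1 + 25 = 26)
C/(-757 + (4 - 14*10)) = 26/(-757 + (4 - 14*10)) = 26/(-757 + (4 - 140)) = 26/(-757 - 136) = 26/(-893) = 26*(-1/893) = -26/893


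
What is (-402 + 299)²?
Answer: 10609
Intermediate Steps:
(-402 + 299)² = (-103)² = 10609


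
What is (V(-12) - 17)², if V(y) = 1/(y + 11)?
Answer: 324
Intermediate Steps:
V(y) = 1/(11 + y)
(V(-12) - 17)² = (1/(11 - 12) - 17)² = (1/(-1) - 17)² = (-1 - 17)² = (-18)² = 324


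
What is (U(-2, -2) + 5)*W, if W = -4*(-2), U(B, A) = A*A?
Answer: 72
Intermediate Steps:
U(B, A) = A**2
W = 8
(U(-2, -2) + 5)*W = ((-2)**2 + 5)*8 = (4 + 5)*8 = 9*8 = 72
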